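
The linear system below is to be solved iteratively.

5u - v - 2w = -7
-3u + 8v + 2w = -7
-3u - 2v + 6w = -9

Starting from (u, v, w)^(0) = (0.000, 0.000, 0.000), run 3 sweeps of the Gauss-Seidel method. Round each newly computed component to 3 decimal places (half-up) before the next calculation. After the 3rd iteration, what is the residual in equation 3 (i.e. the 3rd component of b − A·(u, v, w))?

0.000

Iteration 1:
  u = (-7 - (-1)·0.000 - (-2)·0.000) / (5) = -1.400
  v = (-7 - (-3)·-1.400 - (2)·0.000) / (8) = -1.400
  w = (-9 - (-3)·-1.400 - (-2)·-1.400) / (6) = -2.667
Iteration 2:
  u = (-7 - (-1)·-1.400 - (-2)·-2.667) / (5) = -2.747
  v = (-7 - (-3)·-2.747 - (2)·-2.667) / (8) = -1.238
  w = (-9 - (-3)·-2.747 - (-2)·-1.238) / (6) = -3.286
Iteration 3:
  u = (-7 - (-1)·-1.238 - (-2)·-3.286) / (5) = -2.962
  v = (-7 - (-3)·-2.962 - (2)·-3.286) / (8) = -1.164
  w = (-9 - (-3)·-2.962 - (-2)·-1.164) / (6) = -3.369
Residual b − A·x = (-0.092, 0.164, 0.000)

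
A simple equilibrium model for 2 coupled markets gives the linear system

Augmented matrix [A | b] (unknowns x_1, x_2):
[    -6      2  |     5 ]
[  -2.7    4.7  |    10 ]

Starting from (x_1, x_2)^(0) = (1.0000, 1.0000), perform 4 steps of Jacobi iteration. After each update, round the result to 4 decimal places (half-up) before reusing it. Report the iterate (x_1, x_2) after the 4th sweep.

Iteration 1:
  x_1 = (5 - (2)·1.0000) / (-6) = -0.5000
  x_2 = (10 - (-2.7)·1.0000) / (4.7) = 2.7021
Iteration 2:
  x_1 = (5 - (2)·2.7021) / (-6) = 0.0674
  x_2 = (10 - (-2.7)·-0.5000) / (4.7) = 1.8404
Iteration 3:
  x_1 = (5 - (2)·1.8404) / (-6) = -0.2199
  x_2 = (10 - (-2.7)·0.0674) / (4.7) = 2.1664
Iteration 4:
  x_1 = (5 - (2)·2.1664) / (-6) = -0.1112
  x_2 = (10 - (-2.7)·-0.2199) / (4.7) = 2.0013

(-0.1112, 2.0013)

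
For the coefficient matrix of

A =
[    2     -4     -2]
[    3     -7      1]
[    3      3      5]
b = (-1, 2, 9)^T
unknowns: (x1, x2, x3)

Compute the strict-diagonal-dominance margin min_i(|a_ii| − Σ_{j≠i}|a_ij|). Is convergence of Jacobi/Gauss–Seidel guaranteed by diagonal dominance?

-4

row 1: |2| − (4+2) = -4
row 2: |-7| − (3+1) = 3
row 3: |5| − (3+3) = -1
minimum over rows = -4 → not strictly diagonally dominant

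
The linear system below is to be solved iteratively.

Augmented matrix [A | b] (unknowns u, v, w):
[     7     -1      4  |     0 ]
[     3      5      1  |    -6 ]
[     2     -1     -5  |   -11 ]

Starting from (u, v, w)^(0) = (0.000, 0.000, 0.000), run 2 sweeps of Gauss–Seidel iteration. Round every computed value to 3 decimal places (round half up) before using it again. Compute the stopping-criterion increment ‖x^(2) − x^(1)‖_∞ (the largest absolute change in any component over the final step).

1.566

Iteration 1:
  u = (0 - (-1)·0.000 - (4)·0.000) / (7) = 0.000
  v = (-6 - (3)·0.000 - (1)·0.000) / (5) = -1.200
  w = (-11 - (2)·0.000 - (-1)·-1.200) / (-5) = 2.440
Iteration 2:
  u = (0 - (-1)·-1.200 - (4)·2.440) / (7) = -1.566
  v = (-6 - (3)·-1.566 - (1)·2.440) / (5) = -0.748
  w = (-11 - (2)·-1.566 - (-1)·-0.748) / (-5) = 1.723
Change: (-1.566, 0.452, -0.717) → max |·| = 1.566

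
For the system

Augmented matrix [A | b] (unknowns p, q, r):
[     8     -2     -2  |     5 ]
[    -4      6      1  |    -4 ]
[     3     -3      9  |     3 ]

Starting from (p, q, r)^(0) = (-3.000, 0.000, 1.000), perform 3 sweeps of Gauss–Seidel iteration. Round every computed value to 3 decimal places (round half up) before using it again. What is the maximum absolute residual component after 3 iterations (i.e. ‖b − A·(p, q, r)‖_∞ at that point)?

Iteration 1:
  p = (5 - (-2)·0.000 - (-2)·1.000) / (8) = 0.875
  q = (-4 - (-4)·0.875 - (1)·1.000) / (6) = -0.250
  r = (3 - (3)·0.875 - (-3)·-0.250) / (9) = -0.042
Iteration 2:
  p = (5 - (-2)·-0.250 - (-2)·-0.042) / (8) = 0.552
  q = (-4 - (-4)·0.552 - (1)·-0.042) / (6) = -0.292
  r = (3 - (3)·0.552 - (-3)·-0.292) / (9) = 0.052
Iteration 3:
  p = (5 - (-2)·-0.292 - (-2)·0.052) / (8) = 0.565
  q = (-4 - (-4)·0.565 - (1)·0.052) / (6) = -0.299
  r = (3 - (3)·0.565 - (-3)·-0.299) / (9) = 0.045
Residual b − A·x = (-0.028, 0.009, 0.003); ∞-norm = 0.028

0.028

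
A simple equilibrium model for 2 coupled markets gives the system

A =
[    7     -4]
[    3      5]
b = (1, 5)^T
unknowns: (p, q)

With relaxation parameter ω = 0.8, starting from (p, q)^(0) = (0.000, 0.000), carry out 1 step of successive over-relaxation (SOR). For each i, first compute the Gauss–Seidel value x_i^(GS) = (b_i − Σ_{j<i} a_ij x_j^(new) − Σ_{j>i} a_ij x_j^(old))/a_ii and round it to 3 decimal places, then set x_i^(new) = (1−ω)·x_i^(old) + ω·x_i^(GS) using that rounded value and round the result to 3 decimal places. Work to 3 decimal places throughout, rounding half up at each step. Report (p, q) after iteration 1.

Iteration 1:
  p: GS value = (1 - (-4)·0.000) / (7) = 0.143;  p ← (1−ω)·0.000 + ω·0.143 = 0.114
  q: GS value = (5 - (3)·0.114) / (5) = 0.932;  q ← (1−ω)·0.000 + ω·0.932 = 0.746

(0.114, 0.746)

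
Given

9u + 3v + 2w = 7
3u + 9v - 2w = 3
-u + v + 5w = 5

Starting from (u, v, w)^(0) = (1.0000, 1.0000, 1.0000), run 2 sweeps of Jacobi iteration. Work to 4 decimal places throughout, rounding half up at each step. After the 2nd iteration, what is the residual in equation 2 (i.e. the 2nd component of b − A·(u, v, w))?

-0.7780

Iteration 1:
  u = (7 - (3)·1.0000 - (2)·1.0000) / (9) = 0.2222
  v = (3 - (3)·1.0000 - (-2)·1.0000) / (9) = 0.2222
  w = (5 - (-1)·1.0000 - (1)·1.0000) / (5) = 1.0000
Iteration 2:
  u = (7 - (3)·0.2222 - (2)·1.0000) / (9) = 0.4815
  v = (3 - (3)·0.2222 - (-2)·1.0000) / (9) = 0.4815
  w = (5 - (-1)·0.2222 - (1)·0.2222) / (5) = 1.0000
Residual b − A·x = (-0.7780, -0.7780, 0.0000)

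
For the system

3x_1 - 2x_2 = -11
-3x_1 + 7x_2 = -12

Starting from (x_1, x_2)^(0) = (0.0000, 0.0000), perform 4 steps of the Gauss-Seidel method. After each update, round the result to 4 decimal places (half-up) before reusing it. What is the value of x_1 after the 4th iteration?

-6.6618

Iteration 1:
  x_1 = (-11 - (-2)·0.0000) / (3) = -3.6667
  x_2 = (-12 - (-3)·-3.6667) / (7) = -3.2857
Iteration 2:
  x_1 = (-11 - (-2)·-3.2857) / (3) = -5.8571
  x_2 = (-12 - (-3)·-5.8571) / (7) = -4.2245
Iteration 3:
  x_1 = (-11 - (-2)·-4.2245) / (3) = -6.4830
  x_2 = (-12 - (-3)·-6.4830) / (7) = -4.4927
Iteration 4:
  x_1 = (-11 - (-2)·-4.4927) / (3) = -6.6618
  x_2 = (-12 - (-3)·-6.6618) / (7) = -4.5693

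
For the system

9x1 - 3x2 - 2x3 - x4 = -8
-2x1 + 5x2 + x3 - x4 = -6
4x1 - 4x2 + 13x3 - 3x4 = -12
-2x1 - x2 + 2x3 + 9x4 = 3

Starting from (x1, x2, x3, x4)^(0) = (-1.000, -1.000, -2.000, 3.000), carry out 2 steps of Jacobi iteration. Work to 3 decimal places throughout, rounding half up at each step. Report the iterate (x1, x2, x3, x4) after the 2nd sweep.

(-1.091, -1.598, -0.595, 0.022)

Iteration 1:
  x1 = (-8 - (-3)·-1.000 - (-2)·-2.000 - (-1)·3.000) / (9) = -1.333
  x2 = (-6 - (-2)·-1.000 - (1)·-2.000 - (-1)·3.000) / (5) = -0.600
  x3 = (-12 - (4)·-1.000 - (-4)·-1.000 - (-3)·3.000) / (13) = -0.231
  x4 = (3 - (-2)·-1.000 - (-1)·-1.000 - (2)·-2.000) / (9) = 0.444
Iteration 2:
  x1 = (-8 - (-3)·-0.600 - (-2)·-0.231 - (-1)·0.444) / (9) = -1.091
  x2 = (-6 - (-2)·-1.333 - (1)·-0.231 - (-1)·0.444) / (5) = -1.598
  x3 = (-12 - (4)·-1.333 - (-4)·-0.600 - (-3)·0.444) / (13) = -0.595
  x4 = (3 - (-2)·-1.333 - (-1)·-0.600 - (2)·-0.231) / (9) = 0.022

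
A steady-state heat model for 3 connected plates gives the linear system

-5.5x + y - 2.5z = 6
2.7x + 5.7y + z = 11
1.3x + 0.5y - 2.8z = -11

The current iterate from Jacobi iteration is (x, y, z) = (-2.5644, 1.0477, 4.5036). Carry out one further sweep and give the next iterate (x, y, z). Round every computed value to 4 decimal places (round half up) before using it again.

One sweep:
  x = (6 - (1)·1.0477 - (-2.5)·4.5036) / (-5.5) = -2.9475
  y = (11 - (2.7)·-2.5644 - (1)·4.5036) / (5.7) = 2.3544
  z = (-11 - (1.3)·-2.5644 - (0.5)·1.0477) / (-2.8) = 2.9250

(-2.9475, 2.3544, 2.9250)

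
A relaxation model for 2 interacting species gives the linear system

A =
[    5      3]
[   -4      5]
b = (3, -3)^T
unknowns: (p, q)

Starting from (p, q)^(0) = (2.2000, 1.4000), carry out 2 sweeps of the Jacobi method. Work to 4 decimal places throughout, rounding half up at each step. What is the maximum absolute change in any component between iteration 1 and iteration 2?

1.9520

Iteration 1:
  p = (3 - (3)·1.4000) / (5) = -0.2400
  q = (-3 - (-4)·2.2000) / (5) = 1.1600
Iteration 2:
  p = (3 - (3)·1.1600) / (5) = -0.0960
  q = (-3 - (-4)·-0.2400) / (5) = -0.7920
Change: (0.1440, -1.9520) → max |·| = 1.9520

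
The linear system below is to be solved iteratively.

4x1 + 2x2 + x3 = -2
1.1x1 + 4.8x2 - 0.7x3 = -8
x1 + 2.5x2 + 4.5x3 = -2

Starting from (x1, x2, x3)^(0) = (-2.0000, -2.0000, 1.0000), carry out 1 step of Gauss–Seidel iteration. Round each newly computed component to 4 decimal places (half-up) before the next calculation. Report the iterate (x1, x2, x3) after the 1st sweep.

(0.2500, -1.5781, 0.3767)

Iteration 1:
  x1 = (-2 - (2)·-2.0000 - (1)·1.0000) / (4) = 0.2500
  x2 = (-8 - (1.1)·0.2500 - (-0.7)·1.0000) / (4.8) = -1.5781
  x3 = (-2 - (1)·0.2500 - (2.5)·-1.5781) / (4.5) = 0.3767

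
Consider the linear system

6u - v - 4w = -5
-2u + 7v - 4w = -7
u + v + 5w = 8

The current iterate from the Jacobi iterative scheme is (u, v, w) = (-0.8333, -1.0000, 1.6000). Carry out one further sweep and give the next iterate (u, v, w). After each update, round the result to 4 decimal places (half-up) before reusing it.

One sweep:
  u = (-5 - (-1)·-1.0000 - (-4)·1.6000) / (6) = 0.0667
  v = (-7 - (-2)·-0.8333 - (-4)·1.6000) / (7) = -0.3238
  w = (8 - (1)·-0.8333 - (1)·-1.0000) / (5) = 1.9667

(0.0667, -0.3238, 1.9667)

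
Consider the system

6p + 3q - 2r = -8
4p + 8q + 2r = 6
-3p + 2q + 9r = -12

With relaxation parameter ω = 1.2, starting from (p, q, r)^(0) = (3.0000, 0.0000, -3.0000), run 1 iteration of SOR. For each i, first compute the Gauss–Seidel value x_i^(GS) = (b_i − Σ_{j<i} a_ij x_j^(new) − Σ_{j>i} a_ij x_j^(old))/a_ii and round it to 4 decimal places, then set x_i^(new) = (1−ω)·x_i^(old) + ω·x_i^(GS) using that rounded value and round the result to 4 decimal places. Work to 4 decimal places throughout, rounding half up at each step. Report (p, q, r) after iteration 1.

Iteration 1:
  p: GS value = (-8 - (3)·0.0000 - (-2)·-3.0000) / (6) = -2.3333;  p ← (1−ω)·3.0000 + ω·-2.3333 = -3.4000
  q: GS value = (6 - (4)·-3.4000 - (2)·-3.0000) / (8) = 3.2000;  q ← (1−ω)·0.0000 + ω·3.2000 = 3.8400
  r: GS value = (-12 - (-3)·-3.4000 - (2)·3.8400) / (9) = -3.3200;  r ← (1−ω)·-3.0000 + ω·-3.3200 = -3.3840

(-3.4000, 3.8400, -3.3840)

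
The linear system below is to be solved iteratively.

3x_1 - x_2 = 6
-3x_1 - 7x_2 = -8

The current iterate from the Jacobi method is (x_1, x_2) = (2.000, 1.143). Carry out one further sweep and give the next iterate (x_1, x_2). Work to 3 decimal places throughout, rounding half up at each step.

One sweep:
  x_1 = (6 - (-1)·1.143) / (3) = 2.381
  x_2 = (-8 - (-3)·2.000) / (-7) = 0.286

(2.381, 0.286)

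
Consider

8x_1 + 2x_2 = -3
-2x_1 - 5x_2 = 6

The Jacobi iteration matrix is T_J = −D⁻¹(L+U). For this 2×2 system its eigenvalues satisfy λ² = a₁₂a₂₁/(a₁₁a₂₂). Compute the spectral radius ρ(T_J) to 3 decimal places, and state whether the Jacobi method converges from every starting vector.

0.316

a₁₂a₂₁/(a₁₁a₂₂) = (2)·(-2) / ((8)·(-5)) = 0.100000
ρ = √|0.100000| = √0.100000 = 0.316
ρ < 1, so Jacobi converges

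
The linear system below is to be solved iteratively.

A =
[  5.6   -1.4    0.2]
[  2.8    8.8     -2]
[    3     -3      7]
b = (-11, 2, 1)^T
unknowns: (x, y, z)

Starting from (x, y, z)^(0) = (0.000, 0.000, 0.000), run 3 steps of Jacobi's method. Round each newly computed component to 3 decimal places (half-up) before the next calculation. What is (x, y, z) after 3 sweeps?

(-1.782, 1.082, 1.342)

Iteration 1:
  x = (-11 - (-1.4)·0.000 - (0.2)·0.000) / (5.6) = -1.964
  y = (2 - (2.8)·0.000 - (-2)·0.000) / (8.8) = 0.227
  z = (1 - (3)·0.000 - (-3)·0.000) / (7) = 0.143
Iteration 2:
  x = (-11 - (-1.4)·0.227 - (0.2)·0.143) / (5.6) = -1.913
  y = (2 - (2.8)·-1.964 - (-2)·0.143) / (8.8) = 0.885
  z = (1 - (3)·-1.964 - (-3)·0.227) / (7) = 1.082
Iteration 3:
  x = (-11 - (-1.4)·0.885 - (0.2)·1.082) / (5.6) = -1.782
  y = (2 - (2.8)·-1.913 - (-2)·1.082) / (8.8) = 1.082
  z = (1 - (3)·-1.913 - (-3)·0.885) / (7) = 1.342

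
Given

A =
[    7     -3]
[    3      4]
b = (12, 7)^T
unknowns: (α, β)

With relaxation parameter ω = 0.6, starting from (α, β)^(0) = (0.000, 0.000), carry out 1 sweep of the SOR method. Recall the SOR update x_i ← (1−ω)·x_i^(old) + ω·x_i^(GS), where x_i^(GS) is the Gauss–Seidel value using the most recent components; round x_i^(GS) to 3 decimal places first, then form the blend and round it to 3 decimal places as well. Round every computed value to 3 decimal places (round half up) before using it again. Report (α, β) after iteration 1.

Iteration 1:
  α: GS value = (12 - (-3)·0.000) / (7) = 1.714;  α ← (1−ω)·0.000 + ω·1.714 = 1.028
  β: GS value = (7 - (3)·1.028) / (4) = 0.979;  β ← (1−ω)·0.000 + ω·0.979 = 0.587

(1.028, 0.587)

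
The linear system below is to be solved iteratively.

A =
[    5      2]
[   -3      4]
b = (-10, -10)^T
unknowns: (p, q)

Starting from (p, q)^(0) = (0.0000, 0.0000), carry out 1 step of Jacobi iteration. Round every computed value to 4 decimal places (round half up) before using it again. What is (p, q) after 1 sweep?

(-2.0000, -2.5000)

Iteration 1:
  p = (-10 - (2)·0.0000) / (5) = -2.0000
  q = (-10 - (-3)·0.0000) / (4) = -2.5000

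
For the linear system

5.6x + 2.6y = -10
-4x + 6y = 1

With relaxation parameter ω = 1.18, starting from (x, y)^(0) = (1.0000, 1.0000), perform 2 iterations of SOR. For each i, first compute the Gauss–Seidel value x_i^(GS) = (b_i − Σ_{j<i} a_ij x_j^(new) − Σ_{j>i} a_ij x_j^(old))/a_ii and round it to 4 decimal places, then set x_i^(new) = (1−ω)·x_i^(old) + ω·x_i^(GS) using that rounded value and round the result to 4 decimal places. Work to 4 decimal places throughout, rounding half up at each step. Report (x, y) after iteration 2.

Iteration 1:
  x: GS value = (-10 - (2.6)·1.0000) / (5.6) = -2.2500;  x ← (1−ω)·1.0000 + ω·-2.2500 = -2.8350
  y: GS value = (1 - (-4)·-2.8350) / (6) = -1.7233;  y ← (1−ω)·1.0000 + ω·-1.7233 = -2.2135
Iteration 2:
  x: GS value = (-10 - (2.6)·-2.2135) / (5.6) = -0.7580;  x ← (1−ω)·-2.8350 + ω·-0.7580 = -0.3841
  y: GS value = (1 - (-4)·-0.3841) / (6) = -0.0894;  y ← (1−ω)·-2.2135 + ω·-0.0894 = 0.2929

(-0.3841, 0.2929)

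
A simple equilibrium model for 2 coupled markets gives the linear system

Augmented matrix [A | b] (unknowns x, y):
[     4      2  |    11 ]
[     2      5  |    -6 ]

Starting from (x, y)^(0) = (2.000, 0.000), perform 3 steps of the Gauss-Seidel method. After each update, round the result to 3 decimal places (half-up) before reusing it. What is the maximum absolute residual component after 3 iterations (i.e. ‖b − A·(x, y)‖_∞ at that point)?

0.184

Iteration 1:
  x = (11 - (2)·0.000) / (4) = 2.750
  y = (-6 - (2)·2.750) / (5) = -2.300
Iteration 2:
  x = (11 - (2)·-2.300) / (4) = 3.900
  y = (-6 - (2)·3.900) / (5) = -2.760
Iteration 3:
  x = (11 - (2)·-2.760) / (4) = 4.130
  y = (-6 - (2)·4.130) / (5) = -2.852
Residual b − A·x = (0.184, 0.000); ∞-norm = 0.184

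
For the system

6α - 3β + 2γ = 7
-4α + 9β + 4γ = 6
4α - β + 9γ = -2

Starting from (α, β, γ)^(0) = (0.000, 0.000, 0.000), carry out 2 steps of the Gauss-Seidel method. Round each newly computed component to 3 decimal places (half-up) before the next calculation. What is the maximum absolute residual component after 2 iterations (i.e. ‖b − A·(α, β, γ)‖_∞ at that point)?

2.441

Iteration 1:
  α = (7 - (-3)·0.000 - (2)·0.000) / (6) = 1.167
  β = (6 - (-4)·1.167 - (4)·0.000) / (9) = 1.185
  γ = (-2 - (4)·1.167 - (-1)·1.185) / (9) = -0.609
Iteration 2:
  α = (7 - (-3)·1.185 - (2)·-0.609) / (6) = 1.962
  β = (6 - (-4)·1.962 - (4)·-0.609) / (9) = 1.809
  γ = (-2 - (4)·1.962 - (-1)·1.809) / (9) = -0.893
Residual b − A·x = (2.441, 1.139, -0.002); ∞-norm = 2.441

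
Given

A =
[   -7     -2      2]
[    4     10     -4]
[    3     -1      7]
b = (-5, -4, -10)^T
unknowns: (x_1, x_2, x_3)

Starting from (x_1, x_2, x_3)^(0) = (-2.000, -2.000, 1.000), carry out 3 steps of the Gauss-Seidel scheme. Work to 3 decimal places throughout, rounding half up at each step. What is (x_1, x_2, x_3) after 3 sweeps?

(0.612, -1.341, -1.882)

Iteration 1:
  x_1 = (-5 - (-2)·-2.000 - (2)·1.000) / (-7) = 1.571
  x_2 = (-4 - (4)·1.571 - (-4)·1.000) / (10) = -0.628
  x_3 = (-10 - (3)·1.571 - (-1)·-0.628) / (7) = -2.192
Iteration 2:
  x_1 = (-5 - (-2)·-0.628 - (2)·-2.192) / (-7) = 0.267
  x_2 = (-4 - (4)·0.267 - (-4)·-2.192) / (10) = -1.384
  x_3 = (-10 - (3)·0.267 - (-1)·-1.384) / (7) = -1.741
Iteration 3:
  x_1 = (-5 - (-2)·-1.384 - (2)·-1.741) / (-7) = 0.612
  x_2 = (-4 - (4)·0.612 - (-4)·-1.741) / (10) = -1.341
  x_3 = (-10 - (3)·0.612 - (-1)·-1.341) / (7) = -1.882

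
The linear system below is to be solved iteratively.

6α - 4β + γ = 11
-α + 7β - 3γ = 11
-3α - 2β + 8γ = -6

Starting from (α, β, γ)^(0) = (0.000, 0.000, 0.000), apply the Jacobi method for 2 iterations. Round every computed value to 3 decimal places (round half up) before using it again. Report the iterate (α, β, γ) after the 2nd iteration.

(3.006, 1.512, 0.330)

Iteration 1:
  α = (11 - (-4)·0.000 - (1)·0.000) / (6) = 1.833
  β = (11 - (-1)·0.000 - (-3)·0.000) / (7) = 1.571
  γ = (-6 - (-3)·0.000 - (-2)·0.000) / (8) = -0.750
Iteration 2:
  α = (11 - (-4)·1.571 - (1)·-0.750) / (6) = 3.006
  β = (11 - (-1)·1.833 - (-3)·-0.750) / (7) = 1.512
  γ = (-6 - (-3)·1.833 - (-2)·1.571) / (8) = 0.330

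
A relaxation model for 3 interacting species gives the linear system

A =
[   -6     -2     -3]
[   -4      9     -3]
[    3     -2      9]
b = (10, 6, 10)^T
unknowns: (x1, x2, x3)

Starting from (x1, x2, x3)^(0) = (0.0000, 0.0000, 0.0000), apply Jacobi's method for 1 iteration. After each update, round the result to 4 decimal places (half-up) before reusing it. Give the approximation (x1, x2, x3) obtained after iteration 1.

Iteration 1:
  x1 = (10 - (-2)·0.0000 - (-3)·0.0000) / (-6) = -1.6667
  x2 = (6 - (-4)·0.0000 - (-3)·0.0000) / (9) = 0.6667
  x3 = (10 - (3)·0.0000 - (-2)·0.0000) / (9) = 1.1111

(-1.6667, 0.6667, 1.1111)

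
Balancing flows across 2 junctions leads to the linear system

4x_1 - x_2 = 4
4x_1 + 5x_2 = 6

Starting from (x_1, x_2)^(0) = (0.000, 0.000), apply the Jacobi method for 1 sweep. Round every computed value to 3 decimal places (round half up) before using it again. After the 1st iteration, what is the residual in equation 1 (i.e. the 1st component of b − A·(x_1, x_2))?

1.200

Iteration 1:
  x_1 = (4 - (-1)·0.000) / (4) = 1.000
  x_2 = (6 - (4)·0.000) / (5) = 1.200
Residual b − A·x = (1.200, -4.000)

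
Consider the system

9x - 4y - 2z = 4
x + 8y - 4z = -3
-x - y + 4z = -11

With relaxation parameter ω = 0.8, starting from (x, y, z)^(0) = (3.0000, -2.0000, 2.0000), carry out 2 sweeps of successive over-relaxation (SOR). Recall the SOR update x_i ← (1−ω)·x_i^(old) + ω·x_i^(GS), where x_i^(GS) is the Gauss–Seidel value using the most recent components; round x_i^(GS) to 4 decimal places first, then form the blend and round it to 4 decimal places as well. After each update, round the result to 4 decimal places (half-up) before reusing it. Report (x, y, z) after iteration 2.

Iteration 1:
  x: GS value = (4 - (-4)·-2.0000 - (-2)·2.0000) / (9) = 0.0000;  x ← (1−ω)·3.0000 + ω·0.0000 = 0.6000
  y: GS value = (-3 - (1)·0.6000 - (-4)·2.0000) / (8) = 0.5500;  y ← (1−ω)·-2.0000 + ω·0.5500 = 0.0400
  z: GS value = (-11 - (-1)·0.6000 - (-1)·0.0400) / (4) = -2.5900;  z ← (1−ω)·2.0000 + ω·-2.5900 = -1.6720
Iteration 2:
  x: GS value = (4 - (-4)·0.0400 - (-2)·-1.6720) / (9) = 0.0907;  x ← (1−ω)·0.6000 + ω·0.0907 = 0.1926
  y: GS value = (-3 - (1)·0.1926 - (-4)·-1.6720) / (8) = -1.2351;  y ← (1−ω)·0.0400 + ω·-1.2351 = -0.9801
  z: GS value = (-11 - (-1)·0.1926 - (-1)·-0.9801) / (4) = -2.9469;  z ← (1−ω)·-1.6720 + ω·-2.9469 = -2.6919

(0.1926, -0.9801, -2.6919)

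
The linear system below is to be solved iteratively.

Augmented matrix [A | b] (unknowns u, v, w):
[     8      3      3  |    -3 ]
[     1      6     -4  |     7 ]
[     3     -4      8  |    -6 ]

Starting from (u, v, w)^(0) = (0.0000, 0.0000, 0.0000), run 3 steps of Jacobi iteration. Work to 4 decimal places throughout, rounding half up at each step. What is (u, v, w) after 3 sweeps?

(-0.6387, 1.2379, -0.1862)

Iteration 1:
  u = (-3 - (3)·0.0000 - (3)·0.0000) / (8) = -0.3750
  v = (7 - (1)·0.0000 - (-4)·0.0000) / (6) = 1.1667
  w = (-6 - (3)·0.0000 - (-4)·0.0000) / (8) = -0.7500
Iteration 2:
  u = (-3 - (3)·1.1667 - (3)·-0.7500) / (8) = -0.5313
  v = (7 - (1)·-0.3750 - (-4)·-0.7500) / (6) = 0.7292
  w = (-6 - (3)·-0.3750 - (-4)·1.1667) / (8) = -0.0260
Iteration 3:
  u = (-3 - (3)·0.7292 - (3)·-0.0260) / (8) = -0.6387
  v = (7 - (1)·-0.5313 - (-4)·-0.0260) / (6) = 1.2379
  w = (-6 - (3)·-0.5313 - (-4)·0.7292) / (8) = -0.1862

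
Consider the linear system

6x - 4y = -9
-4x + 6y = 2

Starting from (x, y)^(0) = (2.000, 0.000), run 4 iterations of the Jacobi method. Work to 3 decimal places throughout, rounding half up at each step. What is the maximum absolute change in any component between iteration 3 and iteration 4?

Iteration 1:
  x = (-9 - (-4)·0.000) / (6) = -1.500
  y = (2 - (-4)·2.000) / (6) = 1.667
Iteration 2:
  x = (-9 - (-4)·1.667) / (6) = -0.389
  y = (2 - (-4)·-1.500) / (6) = -0.667
Iteration 3:
  x = (-9 - (-4)·-0.667) / (6) = -1.945
  y = (2 - (-4)·-0.389) / (6) = 0.074
Iteration 4:
  x = (-9 - (-4)·0.074) / (6) = -1.451
  y = (2 - (-4)·-1.945) / (6) = -0.963
Change: (0.494, -1.037) → max |·| = 1.037

1.037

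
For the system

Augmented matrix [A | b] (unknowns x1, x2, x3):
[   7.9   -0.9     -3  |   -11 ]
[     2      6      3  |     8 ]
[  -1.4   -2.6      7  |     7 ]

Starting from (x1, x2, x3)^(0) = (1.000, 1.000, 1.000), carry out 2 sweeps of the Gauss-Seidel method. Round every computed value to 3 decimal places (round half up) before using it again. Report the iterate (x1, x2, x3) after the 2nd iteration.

Iteration 1:
  x1 = (-11 - (-0.9)·1.000 - (-3)·1.000) / (7.9) = -0.899
  x2 = (8 - (2)·-0.899 - (3)·1.000) / (6) = 1.133
  x3 = (7 - (-1.4)·-0.899 - (-2.6)·1.133) / (7) = 1.241
Iteration 2:
  x1 = (-11 - (-0.9)·1.133 - (-3)·1.241) / (7.9) = -0.792
  x2 = (8 - (2)·-0.792 - (3)·1.241) / (6) = 0.977
  x3 = (7 - (-1.4)·-0.792 - (-2.6)·0.977) / (7) = 1.204

(-0.792, 0.977, 1.204)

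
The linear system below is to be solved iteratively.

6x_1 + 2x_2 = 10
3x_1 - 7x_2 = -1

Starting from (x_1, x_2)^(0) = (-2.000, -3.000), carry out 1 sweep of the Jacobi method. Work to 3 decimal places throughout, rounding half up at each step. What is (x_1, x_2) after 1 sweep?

(2.667, -0.714)

Iteration 1:
  x_1 = (10 - (2)·-3.000) / (6) = 2.667
  x_2 = (-1 - (3)·-2.000) / (-7) = -0.714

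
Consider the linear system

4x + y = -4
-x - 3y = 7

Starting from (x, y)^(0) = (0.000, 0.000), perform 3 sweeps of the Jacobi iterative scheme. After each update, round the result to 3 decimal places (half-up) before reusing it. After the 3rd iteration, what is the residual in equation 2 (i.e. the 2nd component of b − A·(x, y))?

-0.082

Iteration 1:
  x = (-4 - (1)·0.000) / (4) = -1.000
  y = (7 - (-1)·0.000) / (-3) = -2.333
Iteration 2:
  x = (-4 - (1)·-2.333) / (4) = -0.417
  y = (7 - (-1)·-1.000) / (-3) = -2.000
Iteration 3:
  x = (-4 - (1)·-2.000) / (4) = -0.500
  y = (7 - (-1)·-0.417) / (-3) = -2.194
Residual b − A·x = (0.194, -0.082)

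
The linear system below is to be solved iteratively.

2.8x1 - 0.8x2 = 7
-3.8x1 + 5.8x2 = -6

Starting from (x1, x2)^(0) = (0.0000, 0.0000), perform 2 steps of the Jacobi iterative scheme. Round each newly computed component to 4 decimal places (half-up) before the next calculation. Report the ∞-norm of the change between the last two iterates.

Iteration 1:
  x1 = (7 - (-0.8)·0.0000) / (2.8) = 2.5000
  x2 = (-6 - (-3.8)·0.0000) / (5.8) = -1.0345
Iteration 2:
  x1 = (7 - (-0.8)·-1.0345) / (2.8) = 2.2044
  x2 = (-6 - (-3.8)·2.5000) / (5.8) = 0.6034
Change: (-0.2956, 1.6379) → max |·| = 1.6379

1.6379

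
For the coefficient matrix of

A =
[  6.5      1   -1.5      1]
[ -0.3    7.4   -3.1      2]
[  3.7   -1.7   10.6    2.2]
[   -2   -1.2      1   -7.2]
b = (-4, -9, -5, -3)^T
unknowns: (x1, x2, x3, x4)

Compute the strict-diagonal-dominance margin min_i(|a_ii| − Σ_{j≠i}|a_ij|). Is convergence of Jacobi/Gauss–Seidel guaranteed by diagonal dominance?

2

row 1: |6.5| − (1+1.5+1) = 3
row 2: |7.4| − (0.3+3.1+2) = 2
row 3: |10.6| − (3.7+1.7+2.2) = 3
row 4: |-7.2| − (2+1.2+1) = 3
minimum over rows = 2 → strictly diagonally dominant (convergence guaranteed)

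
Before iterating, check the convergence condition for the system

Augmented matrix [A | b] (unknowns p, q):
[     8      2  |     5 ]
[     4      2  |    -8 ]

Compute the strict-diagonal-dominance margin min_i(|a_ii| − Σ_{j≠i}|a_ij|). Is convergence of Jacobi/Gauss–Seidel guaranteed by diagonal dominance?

row 1: |8| − (2) = 6
row 2: |2| − (4) = -2
minimum over rows = -2 → not strictly diagonally dominant

-2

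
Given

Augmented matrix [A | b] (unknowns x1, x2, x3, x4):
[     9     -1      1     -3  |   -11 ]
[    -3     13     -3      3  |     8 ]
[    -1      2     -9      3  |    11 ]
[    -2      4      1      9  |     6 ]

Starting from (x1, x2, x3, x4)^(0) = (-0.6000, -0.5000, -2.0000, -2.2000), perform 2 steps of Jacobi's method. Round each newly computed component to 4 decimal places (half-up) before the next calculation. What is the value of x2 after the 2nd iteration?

-0.4846

Iteration 1:
  x1 = (-11 - (-1)·-0.5000 - (1)·-2.0000 - (-3)·-2.2000) / (9) = -1.7889
  x2 = (8 - (-3)·-0.6000 - (-3)·-2.0000 - (3)·-2.2000) / (13) = 0.5231
  x3 = (11 - (-1)·-0.6000 - (2)·-0.5000 - (3)·-2.2000) / (-9) = -2.0000
  x4 = (6 - (-2)·-0.6000 - (4)·-0.5000 - (1)·-2.0000) / (9) = 0.9778
Iteration 2:
  x1 = (-11 - (-1)·0.5231 - (1)·-2.0000 - (-3)·0.9778) / (9) = -0.6159
  x2 = (8 - (-3)·-1.7889 - (-3)·-2.0000 - (3)·0.9778) / (13) = -0.4846
  x3 = (11 - (-1)·-1.7889 - (2)·0.5231 - (3)·0.9778) / (-9) = -0.5813
  x4 = (6 - (-2)·-1.7889 - (4)·0.5231 - (1)·-2.0000) / (9) = 0.2589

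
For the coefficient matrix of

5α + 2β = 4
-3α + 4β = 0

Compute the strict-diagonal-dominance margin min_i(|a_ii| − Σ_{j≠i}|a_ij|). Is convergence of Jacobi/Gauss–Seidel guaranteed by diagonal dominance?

1

row 1: |5| − (2) = 3
row 2: |4| − (3) = 1
minimum over rows = 1 → strictly diagonally dominant (convergence guaranteed)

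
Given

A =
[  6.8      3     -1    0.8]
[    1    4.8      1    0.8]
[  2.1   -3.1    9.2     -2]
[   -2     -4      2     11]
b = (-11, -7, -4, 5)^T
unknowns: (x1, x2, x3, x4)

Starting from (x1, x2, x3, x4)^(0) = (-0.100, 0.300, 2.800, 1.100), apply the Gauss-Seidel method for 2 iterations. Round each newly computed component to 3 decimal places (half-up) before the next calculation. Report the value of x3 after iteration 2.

-0.720

Iteration 1:
  x1 = (-11 - (3)·0.300 - (-1)·2.800 - (0.8)·1.100) / (6.8) = -1.468
  x2 = (-7 - (1)·-1.468 - (1)·2.800 - (0.8)·1.100) / (4.8) = -1.919
  x3 = (-4 - (2.1)·-1.468 - (-3.1)·-1.919 - (-2)·1.100) / (9.2) = -0.507
  x4 = (5 - (-2)·-1.468 - (-4)·-1.919 - (2)·-0.507) / (11) = -0.418
Iteration 2:
  x1 = (-11 - (3)·-1.919 - (-1)·-0.507 - (0.8)·-0.418) / (6.8) = -0.796
  x2 = (-7 - (1)·-0.796 - (1)·-0.507 - (0.8)·-0.418) / (4.8) = -1.117
  x3 = (-4 - (2.1)·-0.796 - (-3.1)·-1.117 - (-2)·-0.418) / (9.2) = -0.720
  x4 = (5 - (-2)·-0.796 - (-4)·-1.117 - (2)·-0.720) / (11) = 0.035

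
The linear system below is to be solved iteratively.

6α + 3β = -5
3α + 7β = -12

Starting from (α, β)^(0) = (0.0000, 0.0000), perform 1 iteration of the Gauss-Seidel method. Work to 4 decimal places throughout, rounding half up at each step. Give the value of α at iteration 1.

-0.8333

Iteration 1:
  α = (-5 - (3)·0.0000) / (6) = -0.8333
  β = (-12 - (3)·-0.8333) / (7) = -1.3572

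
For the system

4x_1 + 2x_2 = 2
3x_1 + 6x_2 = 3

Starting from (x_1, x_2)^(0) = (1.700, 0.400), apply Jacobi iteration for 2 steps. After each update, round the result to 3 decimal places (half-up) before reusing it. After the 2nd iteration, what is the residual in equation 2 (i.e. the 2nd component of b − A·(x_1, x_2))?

Iteration 1:
  x_1 = (2 - (2)·0.400) / (4) = 0.300
  x_2 = (3 - (3)·1.700) / (6) = -0.350
Iteration 2:
  x_1 = (2 - (2)·-0.350) / (4) = 0.675
  x_2 = (3 - (3)·0.300) / (6) = 0.350
Residual b − A·x = (-1.400, -1.125)

-1.125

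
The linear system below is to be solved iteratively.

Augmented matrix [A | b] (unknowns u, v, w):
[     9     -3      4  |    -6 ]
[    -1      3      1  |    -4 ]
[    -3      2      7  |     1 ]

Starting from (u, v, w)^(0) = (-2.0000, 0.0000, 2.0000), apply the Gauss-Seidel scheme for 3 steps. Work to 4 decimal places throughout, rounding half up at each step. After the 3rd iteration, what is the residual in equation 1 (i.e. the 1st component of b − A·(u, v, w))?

0.1615

Iteration 1:
  u = (-6 - (-3)·0.0000 - (4)·2.0000) / (9) = -1.5556
  v = (-4 - (-1)·-1.5556 - (1)·2.0000) / (3) = -2.5185
  w = (1 - (-3)·-1.5556 - (2)·-2.5185) / (7) = 0.1957
Iteration 2:
  u = (-6 - (-3)·-2.5185 - (4)·0.1957) / (9) = -1.5931
  v = (-4 - (-1)·-1.5931 - (1)·0.1957) / (3) = -1.9296
  w = (1 - (-3)·-1.5931 - (2)·-1.9296) / (7) = 0.0114
Iteration 3:
  u = (-6 - (-3)·-1.9296 - (4)·0.0114) / (9) = -1.3149
  v = (-4 - (-1)·-1.3149 - (1)·0.0114) / (3) = -1.7754
  w = (1 - (-3)·-1.3149 - (2)·-1.7754) / (7) = 0.0866
Residual b − A·x = (0.1615, -0.0753, -0.0001)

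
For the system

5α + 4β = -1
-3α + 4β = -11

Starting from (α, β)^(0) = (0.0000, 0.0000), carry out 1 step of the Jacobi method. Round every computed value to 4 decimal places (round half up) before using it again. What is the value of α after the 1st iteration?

-0.2000

Iteration 1:
  α = (-1 - (4)·0.0000) / (5) = -0.2000
  β = (-11 - (-3)·0.0000) / (4) = -2.7500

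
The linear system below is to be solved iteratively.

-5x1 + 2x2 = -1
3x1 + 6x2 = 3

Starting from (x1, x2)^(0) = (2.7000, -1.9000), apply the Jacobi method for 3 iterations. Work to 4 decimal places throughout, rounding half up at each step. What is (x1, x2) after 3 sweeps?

(0.5120, 0.5700)

Iteration 1:
  x1 = (-1 - (2)·-1.9000) / (-5) = -0.5600
  x2 = (3 - (3)·2.7000) / (6) = -0.8500
Iteration 2:
  x1 = (-1 - (2)·-0.8500) / (-5) = -0.1400
  x2 = (3 - (3)·-0.5600) / (6) = 0.7800
Iteration 3:
  x1 = (-1 - (2)·0.7800) / (-5) = 0.5120
  x2 = (3 - (3)·-0.1400) / (6) = 0.5700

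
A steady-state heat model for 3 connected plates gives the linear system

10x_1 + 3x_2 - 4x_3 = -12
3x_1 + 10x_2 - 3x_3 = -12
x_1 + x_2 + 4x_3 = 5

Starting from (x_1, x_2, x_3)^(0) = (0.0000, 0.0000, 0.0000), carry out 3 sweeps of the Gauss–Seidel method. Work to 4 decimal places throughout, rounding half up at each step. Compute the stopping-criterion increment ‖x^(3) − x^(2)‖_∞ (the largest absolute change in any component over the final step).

0.1921

Iteration 1:
  x_1 = (-12 - (3)·0.0000 - (-4)·0.0000) / (10) = -1.2000
  x_2 = (-12 - (3)·-1.2000 - (-3)·0.0000) / (10) = -0.8400
  x_3 = (5 - (1)·-1.2000 - (1)·-0.8400) / (4) = 1.7600
Iteration 2:
  x_1 = (-12 - (3)·-0.8400 - (-4)·1.7600) / (10) = -0.2440
  x_2 = (-12 - (3)·-0.2440 - (-3)·1.7600) / (10) = -0.5988
  x_3 = (5 - (1)·-0.2440 - (1)·-0.5988) / (4) = 1.4607
Iteration 3:
  x_1 = (-12 - (3)·-0.5988 - (-4)·1.4607) / (10) = -0.4361
  x_2 = (-12 - (3)·-0.4361 - (-3)·1.4607) / (10) = -0.6310
  x_3 = (5 - (1)·-0.4361 - (1)·-0.6310) / (4) = 1.5168
Change: (-0.1921, -0.0322, 0.0561) → max |·| = 0.1921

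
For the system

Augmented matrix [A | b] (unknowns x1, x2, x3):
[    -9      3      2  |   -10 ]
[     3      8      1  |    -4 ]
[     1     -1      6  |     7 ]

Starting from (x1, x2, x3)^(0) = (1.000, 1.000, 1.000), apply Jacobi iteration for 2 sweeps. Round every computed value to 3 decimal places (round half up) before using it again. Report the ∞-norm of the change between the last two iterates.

Iteration 1:
  x1 = (-10 - (3)·1.000 - (2)·1.000) / (-9) = 1.667
  x2 = (-4 - (3)·1.000 - (1)·1.000) / (8) = -1.000
  x3 = (7 - (1)·1.000 - (-1)·1.000) / (6) = 1.167
Iteration 2:
  x1 = (-10 - (3)·-1.000 - (2)·1.167) / (-9) = 1.037
  x2 = (-4 - (3)·1.667 - (1)·1.167) / (8) = -1.271
  x3 = (7 - (1)·1.667 - (-1)·-1.000) / (6) = 0.722
Change: (-0.630, -0.271, -0.445) → max |·| = 0.630

0.630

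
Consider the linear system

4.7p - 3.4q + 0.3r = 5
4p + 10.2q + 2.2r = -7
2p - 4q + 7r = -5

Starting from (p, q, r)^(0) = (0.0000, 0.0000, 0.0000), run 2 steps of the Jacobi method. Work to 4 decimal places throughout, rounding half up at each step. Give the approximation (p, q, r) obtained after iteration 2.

(0.6130, -0.9494, -1.4104)

Iteration 1:
  p = (5 - (-3.4)·0.0000 - (0.3)·0.0000) / (4.7) = 1.0638
  q = (-7 - (4)·0.0000 - (2.2)·0.0000) / (10.2) = -0.6863
  r = (-5 - (2)·0.0000 - (-4)·0.0000) / (7) = -0.7143
Iteration 2:
  p = (5 - (-3.4)·-0.6863 - (0.3)·-0.7143) / (4.7) = 0.6130
  q = (-7 - (4)·1.0638 - (2.2)·-0.7143) / (10.2) = -0.9494
  r = (-5 - (2)·1.0638 - (-4)·-0.6863) / (7) = -1.4104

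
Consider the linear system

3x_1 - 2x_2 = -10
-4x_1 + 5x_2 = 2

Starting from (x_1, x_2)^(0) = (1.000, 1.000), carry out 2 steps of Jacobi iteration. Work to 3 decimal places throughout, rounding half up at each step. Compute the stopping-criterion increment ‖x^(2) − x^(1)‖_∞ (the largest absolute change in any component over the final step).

2.934

Iteration 1:
  x_1 = (-10 - (-2)·1.000) / (3) = -2.667
  x_2 = (2 - (-4)·1.000) / (5) = 1.200
Iteration 2:
  x_1 = (-10 - (-2)·1.200) / (3) = -2.533
  x_2 = (2 - (-4)·-2.667) / (5) = -1.734
Change: (0.134, -2.934) → max |·| = 2.934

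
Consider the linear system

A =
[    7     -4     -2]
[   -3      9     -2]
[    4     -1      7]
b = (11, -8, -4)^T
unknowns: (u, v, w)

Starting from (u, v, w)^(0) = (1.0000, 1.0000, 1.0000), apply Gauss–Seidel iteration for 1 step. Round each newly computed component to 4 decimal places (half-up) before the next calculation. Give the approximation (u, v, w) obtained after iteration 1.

(2.4286, 0.1429, -1.9388)

Iteration 1:
  u = (11 - (-4)·1.0000 - (-2)·1.0000) / (7) = 2.4286
  v = (-8 - (-3)·2.4286 - (-2)·1.0000) / (9) = 0.1429
  w = (-4 - (4)·2.4286 - (-1)·0.1429) / (7) = -1.9388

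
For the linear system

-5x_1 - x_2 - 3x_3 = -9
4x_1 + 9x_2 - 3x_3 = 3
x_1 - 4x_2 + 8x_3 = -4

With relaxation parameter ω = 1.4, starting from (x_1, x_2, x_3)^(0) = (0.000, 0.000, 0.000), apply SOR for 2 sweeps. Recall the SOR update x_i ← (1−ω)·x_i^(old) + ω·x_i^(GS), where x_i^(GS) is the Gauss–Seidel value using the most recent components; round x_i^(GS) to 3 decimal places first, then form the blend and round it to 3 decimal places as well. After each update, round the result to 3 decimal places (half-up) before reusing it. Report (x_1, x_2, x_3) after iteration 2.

Iteration 1:
  x_1: GS value = (-9 - (-1)·0.000 - (-3)·0.000) / (-5) = 1.800;  x_1 ← (1−ω)·0.000 + ω·1.800 = 2.520
  x_2: GS value = (3 - (4)·2.520 - (-3)·0.000) / (9) = -0.787;  x_2 ← (1−ω)·0.000 + ω·-0.787 = -1.102
  x_3: GS value = (-4 - (1)·2.520 - (-4)·-1.102) / (8) = -1.366;  x_3 ← (1−ω)·0.000 + ω·-1.366 = -1.912
Iteration 2:
  x_1: GS value = (-9 - (-1)·-1.102 - (-3)·-1.912) / (-5) = 3.168;  x_1 ← (1−ω)·2.520 + ω·3.168 = 3.427
  x_2: GS value = (3 - (4)·3.427 - (-3)·-1.912) / (9) = -1.827;  x_2 ← (1−ω)·-1.102 + ω·-1.827 = -2.117
  x_3: GS value = (-4 - (1)·3.427 - (-4)·-2.117) / (8) = -1.987;  x_3 ← (1−ω)·-1.912 + ω·-1.987 = -2.017

(3.427, -2.117, -2.017)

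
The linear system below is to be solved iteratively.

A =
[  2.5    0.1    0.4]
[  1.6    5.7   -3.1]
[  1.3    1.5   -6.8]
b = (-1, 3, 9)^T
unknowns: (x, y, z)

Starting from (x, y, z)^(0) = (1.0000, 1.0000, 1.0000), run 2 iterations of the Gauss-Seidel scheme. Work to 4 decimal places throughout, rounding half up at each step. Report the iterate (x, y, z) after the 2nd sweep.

(-0.2631, -0.0334, -1.3812)

Iteration 1:
  x = (-1 - (0.1)·1.0000 - (0.4)·1.0000) / (2.5) = -0.6000
  y = (3 - (1.6)·-0.6000 - (-3.1)·1.0000) / (5.7) = 1.2386
  z = (9 - (1.3)·-0.6000 - (1.5)·1.2386) / (-6.8) = -1.1650
Iteration 2:
  x = (-1 - (0.1)·1.2386 - (0.4)·-1.1650) / (2.5) = -0.2631
  y = (3 - (1.6)·-0.2631 - (-3.1)·-1.1650) / (5.7) = -0.0334
  z = (9 - (1.3)·-0.2631 - (1.5)·-0.0334) / (-6.8) = -1.3812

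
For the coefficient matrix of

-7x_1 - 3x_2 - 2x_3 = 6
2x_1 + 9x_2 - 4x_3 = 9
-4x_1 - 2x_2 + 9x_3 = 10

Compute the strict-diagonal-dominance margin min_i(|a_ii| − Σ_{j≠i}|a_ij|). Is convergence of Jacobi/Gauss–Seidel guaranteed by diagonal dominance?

row 1: |-7| − (3+2) = 2
row 2: |9| − (2+4) = 3
row 3: |9| − (4+2) = 3
minimum over rows = 2 → strictly diagonally dominant (convergence guaranteed)

2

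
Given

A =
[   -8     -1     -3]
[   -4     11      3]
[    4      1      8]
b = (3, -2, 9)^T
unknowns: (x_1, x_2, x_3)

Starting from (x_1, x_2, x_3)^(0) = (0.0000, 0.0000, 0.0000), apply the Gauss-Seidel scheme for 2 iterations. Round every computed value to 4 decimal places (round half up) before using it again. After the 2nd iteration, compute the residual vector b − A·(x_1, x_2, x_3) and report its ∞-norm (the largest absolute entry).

0.9032

Iteration 1:
  x_1 = (3 - (-1)·0.0000 - (-3)·0.0000) / (-8) = -0.3750
  x_2 = (-2 - (-4)·-0.3750 - (3)·0.0000) / (11) = -0.3182
  x_3 = (9 - (4)·-0.3750 - (1)·-0.3182) / (8) = 1.3523
Iteration 2:
  x_1 = (3 - (-1)·-0.3182 - (-3)·1.3523) / (-8) = -0.8423
  x_2 = (-2 - (-4)·-0.8423 - (3)·1.3523) / (11) = -0.8569
  x_3 = (9 - (4)·-0.8423 - (1)·-0.8569) / (8) = 1.6533
Residual b − A·x = (0.3646, -0.9032, -0.0003); ∞-norm = 0.9032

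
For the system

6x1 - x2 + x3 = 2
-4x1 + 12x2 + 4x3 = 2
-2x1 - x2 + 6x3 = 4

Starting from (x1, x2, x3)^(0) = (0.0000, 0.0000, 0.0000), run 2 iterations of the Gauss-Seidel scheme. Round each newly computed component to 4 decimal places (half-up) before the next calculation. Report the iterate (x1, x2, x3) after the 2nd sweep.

Iteration 1:
  x1 = (2 - (-1)·0.0000 - (1)·0.0000) / (6) = 0.3333
  x2 = (2 - (-4)·0.3333 - (4)·0.0000) / (12) = 0.2778
  x3 = (4 - (-2)·0.3333 - (-1)·0.2778) / (6) = 0.8241
Iteration 2:
  x1 = (2 - (-1)·0.2778 - (1)·0.8241) / (6) = 0.2423
  x2 = (2 - (-4)·0.2423 - (4)·0.8241) / (12) = -0.0273
  x3 = (4 - (-2)·0.2423 - (-1)·-0.0273) / (6) = 0.7429

(0.2423, -0.0273, 0.7429)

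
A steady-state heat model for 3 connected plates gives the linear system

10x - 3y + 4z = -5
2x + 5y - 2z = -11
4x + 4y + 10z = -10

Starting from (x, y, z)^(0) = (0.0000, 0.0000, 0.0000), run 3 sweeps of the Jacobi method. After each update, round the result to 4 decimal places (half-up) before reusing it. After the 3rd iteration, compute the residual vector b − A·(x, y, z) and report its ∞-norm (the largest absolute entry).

Iteration 1:
  x = (-5 - (-3)·0.0000 - (4)·0.0000) / (10) = -0.5000
  y = (-11 - (2)·0.0000 - (-2)·0.0000) / (5) = -2.2000
  z = (-10 - (4)·0.0000 - (4)·0.0000) / (10) = -1.0000
Iteration 2:
  x = (-5 - (-3)·-2.2000 - (4)·-1.0000) / (10) = -0.7600
  y = (-11 - (2)·-0.5000 - (-2)·-1.0000) / (5) = -2.4000
  z = (-10 - (4)·-0.5000 - (4)·-2.2000) / (10) = 0.0800
Iteration 3:
  x = (-5 - (-3)·-2.4000 - (4)·0.0800) / (10) = -1.2520
  y = (-11 - (2)·-0.7600 - (-2)·0.0800) / (5) = -1.8640
  z = (-10 - (4)·-0.7600 - (4)·-2.4000) / (10) = 0.2640
Residual b − A·x = (0.8720, 1.3520, -0.1760); ∞-norm = 1.3520

1.3520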